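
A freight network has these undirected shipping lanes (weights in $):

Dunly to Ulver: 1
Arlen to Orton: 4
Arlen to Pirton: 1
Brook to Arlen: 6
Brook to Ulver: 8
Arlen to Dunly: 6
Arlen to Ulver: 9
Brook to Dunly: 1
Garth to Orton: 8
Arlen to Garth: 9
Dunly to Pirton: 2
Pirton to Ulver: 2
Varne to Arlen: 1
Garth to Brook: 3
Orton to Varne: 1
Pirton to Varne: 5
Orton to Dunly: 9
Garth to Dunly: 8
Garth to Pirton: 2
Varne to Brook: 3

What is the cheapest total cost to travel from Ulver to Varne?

$4

Enumerating some paths:
Ulver–Dunly–Brook–Varne: 1+1+3 = 5
Ulver–Dunly–Pirton–Arlen–Varne: 1+2+1+1 = 5
Ulver–Pirton–Arlen–Varne: 2+1+1 = 4
Cheapest is Ulver–Pirton–Arlen–Varne at $4.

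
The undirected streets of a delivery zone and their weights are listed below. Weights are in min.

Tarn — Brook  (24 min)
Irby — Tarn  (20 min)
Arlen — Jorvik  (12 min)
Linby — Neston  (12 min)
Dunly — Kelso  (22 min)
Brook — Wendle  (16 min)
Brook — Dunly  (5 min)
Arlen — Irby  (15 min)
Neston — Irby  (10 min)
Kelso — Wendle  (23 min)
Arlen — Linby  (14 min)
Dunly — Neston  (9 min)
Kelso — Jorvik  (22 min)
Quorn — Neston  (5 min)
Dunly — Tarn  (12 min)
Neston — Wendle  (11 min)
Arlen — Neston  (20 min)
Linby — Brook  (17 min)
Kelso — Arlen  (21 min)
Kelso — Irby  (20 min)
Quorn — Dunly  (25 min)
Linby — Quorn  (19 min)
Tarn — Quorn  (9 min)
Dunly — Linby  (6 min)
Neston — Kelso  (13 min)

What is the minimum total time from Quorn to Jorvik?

Compare a few routes:
Quorn → Neston → Irby → Arlen → Jorvik: 5+10+15+12 = 42
Quorn → Neston → Kelso → Jorvik: 5+13+22 = 40
Quorn → Neston → Arlen → Jorvik: 5+20+12 = 37
The minimum is 37 min via Quorn → Neston → Arlen → Jorvik.

37 min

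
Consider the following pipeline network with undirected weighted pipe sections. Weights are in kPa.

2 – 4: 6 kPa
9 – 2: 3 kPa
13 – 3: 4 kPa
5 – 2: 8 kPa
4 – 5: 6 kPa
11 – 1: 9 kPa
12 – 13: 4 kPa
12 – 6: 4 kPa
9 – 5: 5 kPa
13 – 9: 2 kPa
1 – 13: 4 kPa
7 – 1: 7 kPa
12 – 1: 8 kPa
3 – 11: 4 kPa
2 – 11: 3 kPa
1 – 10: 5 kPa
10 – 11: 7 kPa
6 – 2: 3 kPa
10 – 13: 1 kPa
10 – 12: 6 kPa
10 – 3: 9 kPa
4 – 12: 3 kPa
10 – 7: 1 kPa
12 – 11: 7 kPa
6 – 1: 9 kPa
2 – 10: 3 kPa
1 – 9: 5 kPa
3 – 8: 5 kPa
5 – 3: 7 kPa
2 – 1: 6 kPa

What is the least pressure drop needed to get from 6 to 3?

Compare a few routes:
6 - 2 - 11 - 3: 3+3+4 = 10
6 - 12 - 13 - 3: 4+4+4 = 12
6 - 2 - 9 - 13 - 3: 3+3+2+4 = 12
6 - 2 - 10 - 13 - 3: 3+3+1+4 = 11
The minimum is 10 kPa via 6 - 2 - 11 - 3.

10 kPa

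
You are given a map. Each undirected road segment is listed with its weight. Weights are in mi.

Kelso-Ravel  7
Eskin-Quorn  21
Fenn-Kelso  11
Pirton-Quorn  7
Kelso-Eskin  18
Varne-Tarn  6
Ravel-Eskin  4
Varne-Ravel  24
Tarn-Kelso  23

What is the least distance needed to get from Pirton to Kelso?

39 mi

Settle nodes by increasing distance from Pirton:
Pirton: 0
Quorn: 7  (via Pirton)
Eskin: 28  (via Quorn)
Ravel: 32  (via Eskin)
Kelso: 39  (via Ravel)
Shortest route: Pirton–Quorn–Eskin–Ravel–Kelso = 39 mi.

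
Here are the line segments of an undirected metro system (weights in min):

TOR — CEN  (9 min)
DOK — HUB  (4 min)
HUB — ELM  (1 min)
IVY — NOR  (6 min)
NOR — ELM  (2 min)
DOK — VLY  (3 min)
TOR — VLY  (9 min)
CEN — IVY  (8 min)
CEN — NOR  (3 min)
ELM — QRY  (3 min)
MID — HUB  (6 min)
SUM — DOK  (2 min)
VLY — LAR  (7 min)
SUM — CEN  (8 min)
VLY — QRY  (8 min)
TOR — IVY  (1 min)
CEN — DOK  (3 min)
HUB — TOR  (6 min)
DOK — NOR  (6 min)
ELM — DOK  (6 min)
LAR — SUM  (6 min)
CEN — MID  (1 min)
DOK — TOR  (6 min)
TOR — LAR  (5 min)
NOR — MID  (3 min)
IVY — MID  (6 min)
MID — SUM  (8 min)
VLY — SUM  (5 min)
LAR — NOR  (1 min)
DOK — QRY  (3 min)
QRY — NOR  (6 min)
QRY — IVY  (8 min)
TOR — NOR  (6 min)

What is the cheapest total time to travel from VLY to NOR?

8 min

Shortest distances from VLY:
VLY: 0
DOK: 3  (via VLY)
SUM: 5  (via VLY)
CEN: 6  (via DOK)
QRY: 6  (via DOK)
MID: 7  (via CEN)
HUB: 7  (via DOK)
LAR: 7  (via VLY)
ELM: 8  (via HUB)
NOR: 8  (via LAR)
Shortest route: VLY → LAR → NOR = 8 min.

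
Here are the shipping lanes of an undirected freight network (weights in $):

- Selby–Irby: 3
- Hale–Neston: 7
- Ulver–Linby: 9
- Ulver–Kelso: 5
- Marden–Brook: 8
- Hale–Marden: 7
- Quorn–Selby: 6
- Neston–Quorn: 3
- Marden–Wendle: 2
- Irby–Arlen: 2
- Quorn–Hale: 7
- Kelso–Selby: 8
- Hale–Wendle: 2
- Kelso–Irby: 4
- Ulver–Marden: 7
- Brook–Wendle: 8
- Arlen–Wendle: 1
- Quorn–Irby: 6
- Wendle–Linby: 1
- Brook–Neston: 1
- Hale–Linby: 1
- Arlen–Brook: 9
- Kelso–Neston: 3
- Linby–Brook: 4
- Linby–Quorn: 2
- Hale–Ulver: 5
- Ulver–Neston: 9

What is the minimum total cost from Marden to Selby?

$8

Shortest distances from Marden:
Marden: 0
Wendle: 2  (via Marden)
Arlen: 3  (via Wendle)
Linby: 3  (via Wendle)
Hale: 4  (via Wendle)
Irby: 5  (via Arlen)
Quorn: 5  (via Linby)
Ulver: 7  (via Marden)
Brook: 7  (via Linby)
Neston: 8  (via Quorn)
Selby: 8  (via Irby)
Shortest route: Marden → Wendle → Arlen → Irby → Selby = $8.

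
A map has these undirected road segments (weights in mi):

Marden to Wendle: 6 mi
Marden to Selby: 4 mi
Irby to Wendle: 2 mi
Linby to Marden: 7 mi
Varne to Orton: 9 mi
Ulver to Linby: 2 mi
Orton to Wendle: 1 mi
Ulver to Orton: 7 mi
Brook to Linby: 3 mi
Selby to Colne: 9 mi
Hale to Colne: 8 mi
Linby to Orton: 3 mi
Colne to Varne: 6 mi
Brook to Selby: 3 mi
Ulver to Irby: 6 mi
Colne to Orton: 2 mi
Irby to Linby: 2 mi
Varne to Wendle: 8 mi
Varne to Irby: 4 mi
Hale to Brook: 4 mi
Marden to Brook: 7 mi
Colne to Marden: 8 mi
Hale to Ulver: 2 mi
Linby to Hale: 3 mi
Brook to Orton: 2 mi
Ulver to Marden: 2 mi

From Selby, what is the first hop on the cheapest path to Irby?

Compare a few routes:
Selby - Brook - Linby - Irby: 3+3+2 = 8
Selby - Marden - Ulver - Linby - Irby: 4+2+2+2 = 10
Cheapest is Selby - Brook - Linby - Irby at 8 mi.
So from Selby the first move is to Brook.

Brook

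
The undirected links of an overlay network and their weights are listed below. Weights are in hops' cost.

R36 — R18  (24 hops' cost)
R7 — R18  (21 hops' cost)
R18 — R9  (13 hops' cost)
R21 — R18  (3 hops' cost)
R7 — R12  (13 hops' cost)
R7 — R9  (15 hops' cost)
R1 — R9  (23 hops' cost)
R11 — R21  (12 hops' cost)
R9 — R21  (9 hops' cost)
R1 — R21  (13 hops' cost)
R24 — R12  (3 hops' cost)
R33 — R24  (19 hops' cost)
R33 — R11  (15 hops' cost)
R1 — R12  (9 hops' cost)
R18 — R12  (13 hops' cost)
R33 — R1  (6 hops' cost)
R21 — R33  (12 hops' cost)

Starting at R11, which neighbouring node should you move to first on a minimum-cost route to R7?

Compare a few routes:
R11 → R21 → R18 → R12 → R7: 12+3+13+13 = 41
R11 → R21 → R18 → R7: 12+3+21 = 36
Cheapest is R11 → R21 → R18 → R7 at 36 hops' cost.
So from R11 the first move is to R21.

R21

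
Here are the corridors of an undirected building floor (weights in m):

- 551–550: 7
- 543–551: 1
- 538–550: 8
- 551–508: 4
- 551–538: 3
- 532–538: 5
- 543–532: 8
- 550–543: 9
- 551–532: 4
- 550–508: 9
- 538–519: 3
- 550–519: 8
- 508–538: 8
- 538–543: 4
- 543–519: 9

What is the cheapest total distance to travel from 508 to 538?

7 m

Shortest distances from 508:
508: 0
551: 4  (via 508)
543: 5  (via 551)
538: 7  (via 551)
Shortest route: 508 → 551 → 538 = 7 m.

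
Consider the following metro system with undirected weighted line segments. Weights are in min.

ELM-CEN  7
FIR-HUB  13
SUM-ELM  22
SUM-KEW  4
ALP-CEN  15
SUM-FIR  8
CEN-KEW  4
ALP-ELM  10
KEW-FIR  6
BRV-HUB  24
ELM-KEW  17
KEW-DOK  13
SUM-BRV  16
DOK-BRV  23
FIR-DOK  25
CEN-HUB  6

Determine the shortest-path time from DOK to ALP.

32 min

Enumerating some paths:
DOK–KEW–CEN–ALP: 13+4+15 = 32
DOK–KEW–SUM–ELM–ALP: 13+4+22+10 = 49
DOK–KEW–CEN–ELM–ALP: 13+4+7+10 = 34
DOK–KEW–ELM–ALP: 13+17+10 = 40
The minimum is 32 min via DOK–KEW–CEN–ALP.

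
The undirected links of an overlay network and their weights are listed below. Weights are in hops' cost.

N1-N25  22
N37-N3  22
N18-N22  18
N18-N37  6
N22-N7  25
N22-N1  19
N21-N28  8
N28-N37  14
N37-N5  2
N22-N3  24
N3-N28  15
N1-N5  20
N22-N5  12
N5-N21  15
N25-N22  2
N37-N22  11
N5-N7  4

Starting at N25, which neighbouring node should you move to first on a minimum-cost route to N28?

N22

Candidate routes:
N25 - N22 - N5 - N37 - N28: 2+12+2+14 = 30
N25 - N22 - N5 - N21 - N28: 2+12+15+8 = 37
N25 - N22 - N37 - N28: 2+11+14 = 27
The minimum is 27 hops' cost via N25 - N22 - N37 - N28.
So from N25 the first move is to N22.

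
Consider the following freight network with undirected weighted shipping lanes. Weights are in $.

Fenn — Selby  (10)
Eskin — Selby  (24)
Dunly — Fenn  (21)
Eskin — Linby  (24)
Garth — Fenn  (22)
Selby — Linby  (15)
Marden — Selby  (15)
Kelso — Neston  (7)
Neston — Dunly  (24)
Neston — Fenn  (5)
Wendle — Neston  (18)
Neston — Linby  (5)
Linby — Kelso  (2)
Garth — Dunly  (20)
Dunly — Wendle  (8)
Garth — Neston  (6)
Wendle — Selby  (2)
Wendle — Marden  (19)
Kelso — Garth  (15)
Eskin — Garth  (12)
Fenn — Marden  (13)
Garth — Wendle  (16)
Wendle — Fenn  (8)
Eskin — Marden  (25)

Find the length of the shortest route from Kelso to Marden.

Compare a few routes:
Kelso–Linby–Selby–Marden: 2+15+15 = 32
Kelso–Neston–Fenn–Wendle–Selby–Marden: 7+5+8+2+15 = 37
Kelso–Neston–Fenn–Selby–Marden: 7+5+10+15 = 37
Kelso–Neston–Fenn–Marden: 7+5+13 = 25
Cheapest is Kelso–Neston–Fenn–Marden at $25.

$25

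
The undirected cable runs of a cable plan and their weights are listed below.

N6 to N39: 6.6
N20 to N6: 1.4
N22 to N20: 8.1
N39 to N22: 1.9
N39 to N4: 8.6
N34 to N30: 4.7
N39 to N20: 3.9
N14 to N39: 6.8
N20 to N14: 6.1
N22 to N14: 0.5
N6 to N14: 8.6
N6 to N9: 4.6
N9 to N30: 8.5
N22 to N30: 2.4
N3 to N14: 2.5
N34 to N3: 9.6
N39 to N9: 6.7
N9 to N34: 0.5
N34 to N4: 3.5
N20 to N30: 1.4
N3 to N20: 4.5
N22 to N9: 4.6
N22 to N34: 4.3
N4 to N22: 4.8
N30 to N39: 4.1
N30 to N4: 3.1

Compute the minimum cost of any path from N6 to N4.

5.9

Shortest distances from N6:
N6: 0
N20: 1.4  (via N6)
N30: 2.8  (via N20)
N9: 4.6  (via N6)
N34: 5.1  (via N9)
N22: 5.2  (via N30)
N39: 5.3  (via N20)
N14: 5.7  (via N22)
N3: 5.9  (via N20)
N4: 5.9  (via N30)
Shortest route: N6–N20–N30–N4 = 5.9.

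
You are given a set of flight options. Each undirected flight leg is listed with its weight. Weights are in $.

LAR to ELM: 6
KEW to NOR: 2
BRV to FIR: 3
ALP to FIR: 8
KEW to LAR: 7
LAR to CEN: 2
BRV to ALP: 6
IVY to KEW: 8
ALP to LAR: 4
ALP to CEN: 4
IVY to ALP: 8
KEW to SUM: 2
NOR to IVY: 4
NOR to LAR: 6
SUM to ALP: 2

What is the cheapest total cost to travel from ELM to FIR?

$18

Enumerating some paths:
ELM → LAR → ALP → BRV → FIR: 6+4+6+3 = 19
ELM → LAR → ALP → FIR: 6+4+8 = 18
Cheapest is ELM → LAR → ALP → FIR at $18.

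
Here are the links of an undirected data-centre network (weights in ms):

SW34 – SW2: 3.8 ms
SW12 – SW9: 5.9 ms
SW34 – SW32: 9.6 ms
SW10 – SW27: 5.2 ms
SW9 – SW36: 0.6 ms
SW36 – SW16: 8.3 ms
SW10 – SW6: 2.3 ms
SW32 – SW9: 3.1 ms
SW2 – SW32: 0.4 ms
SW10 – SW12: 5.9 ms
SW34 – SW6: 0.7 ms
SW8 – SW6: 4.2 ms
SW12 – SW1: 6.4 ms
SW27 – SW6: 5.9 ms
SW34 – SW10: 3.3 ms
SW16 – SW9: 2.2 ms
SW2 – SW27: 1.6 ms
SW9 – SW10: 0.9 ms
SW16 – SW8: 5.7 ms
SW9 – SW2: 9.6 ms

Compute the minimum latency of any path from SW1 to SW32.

15.4 ms

Running Dijkstra from SW1:
SW1: 0
SW12: 6.4  (via SW1)
SW9: 12.3  (via SW12)
SW10: 12.3  (via SW12)
SW36: 12.9  (via SW9)
SW16: 14.5  (via SW9)
SW6: 14.6  (via SW10)
SW34: 15.3  (via SW6)
SW32: 15.4  (via SW9)
Shortest route: SW1–SW12–SW9–SW32 = 15.4 ms.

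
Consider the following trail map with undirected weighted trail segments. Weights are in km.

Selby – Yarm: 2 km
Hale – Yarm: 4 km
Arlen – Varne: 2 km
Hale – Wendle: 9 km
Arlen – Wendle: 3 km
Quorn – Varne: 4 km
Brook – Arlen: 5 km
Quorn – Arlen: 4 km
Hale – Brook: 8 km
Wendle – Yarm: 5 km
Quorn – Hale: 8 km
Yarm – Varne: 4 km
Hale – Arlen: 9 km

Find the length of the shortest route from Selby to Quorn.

Settle nodes by increasing distance from Selby:
Selby: 0
Yarm: 2  (via Selby)
Varne: 6  (via Yarm)
Hale: 6  (via Yarm)
Wendle: 7  (via Yarm)
Arlen: 8  (via Varne)
Quorn: 10  (via Varne)
Shortest route: Selby–Yarm–Varne–Quorn = 10 km.

10 km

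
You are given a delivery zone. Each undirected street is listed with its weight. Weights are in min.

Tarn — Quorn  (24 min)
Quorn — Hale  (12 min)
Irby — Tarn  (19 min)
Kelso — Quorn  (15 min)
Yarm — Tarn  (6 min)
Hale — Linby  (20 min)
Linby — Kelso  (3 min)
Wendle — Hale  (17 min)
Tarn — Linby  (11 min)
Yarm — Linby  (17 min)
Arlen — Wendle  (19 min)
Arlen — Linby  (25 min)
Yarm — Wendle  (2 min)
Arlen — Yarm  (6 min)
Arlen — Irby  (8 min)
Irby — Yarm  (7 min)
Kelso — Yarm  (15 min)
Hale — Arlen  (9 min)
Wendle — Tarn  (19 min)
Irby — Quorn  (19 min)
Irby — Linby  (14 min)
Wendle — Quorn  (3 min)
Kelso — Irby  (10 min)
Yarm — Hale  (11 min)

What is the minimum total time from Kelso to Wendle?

17 min

Compare a few routes:
Kelso - Quorn - Wendle: 15+3 = 18
Kelso - Yarm - Wendle: 15+2 = 17
Cheapest is Kelso - Yarm - Wendle at 17 min.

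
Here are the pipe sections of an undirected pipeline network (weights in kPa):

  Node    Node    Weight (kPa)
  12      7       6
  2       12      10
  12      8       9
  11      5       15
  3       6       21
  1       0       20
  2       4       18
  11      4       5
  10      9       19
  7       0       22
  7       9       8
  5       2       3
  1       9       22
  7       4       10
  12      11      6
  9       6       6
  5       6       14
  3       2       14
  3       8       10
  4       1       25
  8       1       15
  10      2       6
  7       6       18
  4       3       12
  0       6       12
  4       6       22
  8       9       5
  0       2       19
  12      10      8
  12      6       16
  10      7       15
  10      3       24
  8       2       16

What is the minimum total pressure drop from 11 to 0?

34 kPa

Compare a few routes:
11 → 12 → 7 → 0: 6+6+22 = 34
11 → 4 → 7 → 0: 5+10+22 = 37
11 → 5 → 2 → 0: 15+3+19 = 37
11 → 12 → 2 → 0: 6+10+19 = 35
The minimum is 34 kPa via 11 → 12 → 7 → 0.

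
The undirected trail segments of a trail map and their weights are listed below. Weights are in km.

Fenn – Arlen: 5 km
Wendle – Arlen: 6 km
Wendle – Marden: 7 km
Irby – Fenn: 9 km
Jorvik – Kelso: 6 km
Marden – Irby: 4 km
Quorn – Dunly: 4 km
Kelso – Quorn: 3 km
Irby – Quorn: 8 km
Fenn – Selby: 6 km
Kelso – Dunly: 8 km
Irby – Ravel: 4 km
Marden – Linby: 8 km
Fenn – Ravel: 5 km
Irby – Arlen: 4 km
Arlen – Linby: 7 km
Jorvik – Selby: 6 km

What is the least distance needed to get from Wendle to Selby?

17 km

Shortest distances from Wendle:
Wendle: 0
Arlen: 6  (via Wendle)
Marden: 7  (via Wendle)
Irby: 10  (via Arlen)
Fenn: 11  (via Arlen)
Linby: 13  (via Arlen)
Ravel: 14  (via Irby)
Selby: 17  (via Fenn)
Shortest route: Wendle → Arlen → Fenn → Selby = 17 km.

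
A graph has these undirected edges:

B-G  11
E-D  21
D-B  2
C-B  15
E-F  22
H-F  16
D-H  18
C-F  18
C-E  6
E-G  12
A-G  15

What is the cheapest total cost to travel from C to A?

Settle nodes by increasing distance from C:
C: 0
E: 6  (via C)
B: 15  (via C)
D: 17  (via B)
F: 18  (via C)
G: 18  (via E)
A: 33  (via G)
Shortest route: C–E–G–A = 33.

33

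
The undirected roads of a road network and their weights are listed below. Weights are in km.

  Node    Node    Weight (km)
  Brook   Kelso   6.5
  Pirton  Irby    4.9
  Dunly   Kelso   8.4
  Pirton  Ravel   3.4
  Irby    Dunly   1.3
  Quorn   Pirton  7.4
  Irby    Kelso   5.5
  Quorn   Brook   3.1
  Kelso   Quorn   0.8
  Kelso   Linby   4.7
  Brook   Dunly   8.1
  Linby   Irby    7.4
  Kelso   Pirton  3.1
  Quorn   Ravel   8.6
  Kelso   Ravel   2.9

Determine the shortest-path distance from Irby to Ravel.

8.3 km

Running Dijkstra from Irby:
Irby: 0
Dunly: 1.3  (via Irby)
Pirton: 4.9  (via Irby)
Kelso: 5.5  (via Irby)
Quorn: 6.3  (via Kelso)
Linby: 7.4  (via Irby)
Ravel: 8.3  (via Pirton)
Shortest route: Irby → Pirton → Ravel = 8.3 km.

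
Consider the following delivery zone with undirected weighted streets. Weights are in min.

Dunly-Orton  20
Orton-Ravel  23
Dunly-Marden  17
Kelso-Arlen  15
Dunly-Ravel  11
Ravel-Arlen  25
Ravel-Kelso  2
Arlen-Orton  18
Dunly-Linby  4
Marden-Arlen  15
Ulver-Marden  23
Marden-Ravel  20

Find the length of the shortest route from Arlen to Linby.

32 min

Shortest distances from Arlen:
Arlen: 0
Kelso: 15  (via Arlen)
Marden: 15  (via Arlen)
Ravel: 17  (via Kelso)
Orton: 18  (via Arlen)
Dunly: 28  (via Ravel)
Linby: 32  (via Dunly)
Shortest route: Arlen → Kelso → Ravel → Dunly → Linby = 32 min.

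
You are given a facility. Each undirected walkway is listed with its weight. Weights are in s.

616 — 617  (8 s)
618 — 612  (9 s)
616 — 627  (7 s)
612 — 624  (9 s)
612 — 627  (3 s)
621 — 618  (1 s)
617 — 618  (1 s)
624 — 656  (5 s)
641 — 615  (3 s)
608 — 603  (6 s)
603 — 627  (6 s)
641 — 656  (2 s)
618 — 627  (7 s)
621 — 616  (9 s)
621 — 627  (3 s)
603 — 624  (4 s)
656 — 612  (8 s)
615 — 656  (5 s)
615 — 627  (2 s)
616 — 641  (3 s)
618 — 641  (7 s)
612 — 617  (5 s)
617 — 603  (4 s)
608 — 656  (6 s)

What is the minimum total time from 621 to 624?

10 s

Shortest distances from 621:
621: 0
618: 1  (via 621)
617: 2  (via 618)
627: 3  (via 621)
615: 5  (via 627)
612: 6  (via 627)
603: 6  (via 617)
641: 8  (via 618)
616: 9  (via 621)
656: 10  (via 615)
624: 10  (via 603)
Shortest route: 621 → 618 → 617 → 603 → 624 = 10 s.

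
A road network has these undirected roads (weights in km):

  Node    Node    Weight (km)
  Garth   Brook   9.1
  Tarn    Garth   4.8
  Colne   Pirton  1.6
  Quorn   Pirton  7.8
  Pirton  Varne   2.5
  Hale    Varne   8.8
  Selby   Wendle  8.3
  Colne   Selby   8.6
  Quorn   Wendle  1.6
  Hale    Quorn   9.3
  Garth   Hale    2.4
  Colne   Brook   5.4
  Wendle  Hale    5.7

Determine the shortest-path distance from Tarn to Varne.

Running Dijkstra from Tarn:
Tarn: 0
Garth: 4.8  (via Tarn)
Hale: 7.2  (via Garth)
Wendle: 12.9  (via Hale)
Brook: 13.9  (via Garth)
Quorn: 14.5  (via Wendle)
Varne: 16  (via Hale)
Shortest route: Tarn–Garth–Hale–Varne = 16 km.

16 km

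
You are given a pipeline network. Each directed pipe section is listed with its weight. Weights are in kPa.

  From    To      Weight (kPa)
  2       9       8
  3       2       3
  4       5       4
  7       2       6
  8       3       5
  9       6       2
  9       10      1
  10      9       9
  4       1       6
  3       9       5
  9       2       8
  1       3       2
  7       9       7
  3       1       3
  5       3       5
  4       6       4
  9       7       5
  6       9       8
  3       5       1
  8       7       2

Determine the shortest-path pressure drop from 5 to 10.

11 kPa

Candidate routes:
5 → 3 → 9 → 10: 5+5+1 = 11
5 → 3 → 2 → 9 → 10: 5+3+8+1 = 17
The minimum is 11 kPa via 5 → 3 → 9 → 10.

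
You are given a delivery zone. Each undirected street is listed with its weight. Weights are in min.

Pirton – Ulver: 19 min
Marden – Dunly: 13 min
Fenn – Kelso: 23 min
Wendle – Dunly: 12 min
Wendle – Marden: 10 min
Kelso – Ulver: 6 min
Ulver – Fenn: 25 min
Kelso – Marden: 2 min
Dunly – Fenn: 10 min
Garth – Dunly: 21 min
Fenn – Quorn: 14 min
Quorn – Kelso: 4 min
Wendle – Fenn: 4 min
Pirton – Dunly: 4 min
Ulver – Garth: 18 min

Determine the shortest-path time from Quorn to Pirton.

23 min

Enumerating some paths:
Quorn–Fenn–Dunly–Pirton: 14+10+4 = 28
Quorn–Kelso–Marden–Dunly–Pirton: 4+2+13+4 = 23
The minimum is 23 min via Quorn–Kelso–Marden–Dunly–Pirton.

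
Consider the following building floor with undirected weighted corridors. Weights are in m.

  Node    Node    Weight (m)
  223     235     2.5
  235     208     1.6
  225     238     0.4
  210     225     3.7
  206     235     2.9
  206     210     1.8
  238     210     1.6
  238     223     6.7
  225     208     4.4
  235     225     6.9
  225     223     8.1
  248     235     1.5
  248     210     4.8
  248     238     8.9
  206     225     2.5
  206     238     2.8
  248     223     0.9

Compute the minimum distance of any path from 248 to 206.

Running Dijkstra from 248:
248: 0
223: 0.9  (via 248)
235: 1.5  (via 248)
208: 3.1  (via 235)
206: 4.4  (via 235)
Shortest route: 248 → 235 → 206 = 4.4 m.

4.4 m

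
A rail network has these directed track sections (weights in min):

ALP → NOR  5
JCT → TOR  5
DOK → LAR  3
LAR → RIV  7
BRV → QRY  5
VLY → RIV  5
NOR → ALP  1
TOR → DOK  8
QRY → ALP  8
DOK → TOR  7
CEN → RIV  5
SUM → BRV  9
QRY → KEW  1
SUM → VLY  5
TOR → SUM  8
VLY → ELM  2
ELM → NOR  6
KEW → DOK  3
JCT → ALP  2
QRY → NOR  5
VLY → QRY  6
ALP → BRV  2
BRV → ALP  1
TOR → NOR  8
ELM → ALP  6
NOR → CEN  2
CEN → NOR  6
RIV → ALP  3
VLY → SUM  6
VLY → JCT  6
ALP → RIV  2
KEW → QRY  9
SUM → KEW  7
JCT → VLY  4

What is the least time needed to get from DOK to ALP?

Shortest distances from DOK:
DOK: 0
LAR: 3  (via DOK)
TOR: 7  (via DOK)
RIV: 10  (via LAR)
ALP: 13  (via RIV)
Shortest route: DOK–LAR–RIV–ALP = 13 min.

13 min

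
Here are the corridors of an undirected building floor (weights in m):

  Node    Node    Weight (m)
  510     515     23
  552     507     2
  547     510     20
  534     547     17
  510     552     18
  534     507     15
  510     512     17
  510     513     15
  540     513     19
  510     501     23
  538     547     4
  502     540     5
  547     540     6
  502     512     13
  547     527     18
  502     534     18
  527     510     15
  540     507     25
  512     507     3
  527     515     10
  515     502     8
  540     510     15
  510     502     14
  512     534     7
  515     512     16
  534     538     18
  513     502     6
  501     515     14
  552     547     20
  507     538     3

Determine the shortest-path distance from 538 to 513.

Enumerating some paths:
538 - 507 - 512 - 502 - 513: 3+3+13+6 = 25
538 - 547 - 540 - 502 - 513: 4+6+5+6 = 21
The minimum is 21 m via 538 - 547 - 540 - 502 - 513.

21 m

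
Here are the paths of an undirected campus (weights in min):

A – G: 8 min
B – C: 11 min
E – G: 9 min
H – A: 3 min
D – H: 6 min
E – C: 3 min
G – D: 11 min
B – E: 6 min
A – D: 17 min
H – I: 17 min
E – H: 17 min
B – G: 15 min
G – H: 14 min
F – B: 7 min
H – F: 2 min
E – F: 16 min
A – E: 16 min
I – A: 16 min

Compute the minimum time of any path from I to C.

35 min

Enumerating some paths:
I - A - E - C: 16+16+3 = 35
I - H - F - B - C: 17+2+7+11 = 37
I - A - G - E - C: 16+8+9+3 = 36
The minimum is 35 min via I - A - E - C.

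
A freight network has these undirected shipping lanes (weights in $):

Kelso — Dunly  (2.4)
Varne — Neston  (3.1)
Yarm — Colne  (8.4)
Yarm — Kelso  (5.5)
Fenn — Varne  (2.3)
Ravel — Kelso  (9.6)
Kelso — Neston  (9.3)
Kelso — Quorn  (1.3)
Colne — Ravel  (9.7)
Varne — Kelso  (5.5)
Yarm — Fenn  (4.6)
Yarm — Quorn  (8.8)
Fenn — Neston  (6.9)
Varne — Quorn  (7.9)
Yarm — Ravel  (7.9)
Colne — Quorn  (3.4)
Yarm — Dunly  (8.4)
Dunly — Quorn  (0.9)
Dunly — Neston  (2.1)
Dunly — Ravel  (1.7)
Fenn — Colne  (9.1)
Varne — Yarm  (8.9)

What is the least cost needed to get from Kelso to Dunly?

$2.2

Shortest distances from Kelso:
Kelso: 0
Quorn: 1.3  (via Kelso)
Dunly: 2.2  (via Quorn)
Shortest route: Kelso → Quorn → Dunly = $2.2.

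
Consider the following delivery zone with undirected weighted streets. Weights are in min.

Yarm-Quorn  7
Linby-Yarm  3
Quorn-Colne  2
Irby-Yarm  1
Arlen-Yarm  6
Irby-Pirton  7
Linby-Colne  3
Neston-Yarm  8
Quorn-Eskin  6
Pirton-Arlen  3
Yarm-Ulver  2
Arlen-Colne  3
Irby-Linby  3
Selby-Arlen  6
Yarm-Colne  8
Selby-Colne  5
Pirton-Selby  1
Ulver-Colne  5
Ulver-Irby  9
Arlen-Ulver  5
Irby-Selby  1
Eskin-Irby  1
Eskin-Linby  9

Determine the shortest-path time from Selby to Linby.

4 min

Running Dijkstra from Selby:
Selby: 0
Irby: 1  (via Selby)
Pirton: 1  (via Selby)
Eskin: 2  (via Irby)
Yarm: 2  (via Irby)
Arlen: 4  (via Pirton)
Linby: 4  (via Irby)
Shortest route: Selby → Irby → Linby = 4 min.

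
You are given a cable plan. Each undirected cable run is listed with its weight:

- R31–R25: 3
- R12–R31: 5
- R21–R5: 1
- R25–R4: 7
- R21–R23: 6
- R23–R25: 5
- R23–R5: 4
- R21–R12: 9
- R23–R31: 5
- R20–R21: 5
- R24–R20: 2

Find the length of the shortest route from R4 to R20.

22

Compare a few routes:
R4–R25–R23–R5–R21–R20: 7+5+4+1+5 = 22
R4–R25–R23–R21–R20: 7+5+6+5 = 23
R4–R25–R31–R23–R5–R21–R20: 7+3+5+4+1+5 = 25
Cheapest is R4–R25–R23–R5–R21–R20 at 22.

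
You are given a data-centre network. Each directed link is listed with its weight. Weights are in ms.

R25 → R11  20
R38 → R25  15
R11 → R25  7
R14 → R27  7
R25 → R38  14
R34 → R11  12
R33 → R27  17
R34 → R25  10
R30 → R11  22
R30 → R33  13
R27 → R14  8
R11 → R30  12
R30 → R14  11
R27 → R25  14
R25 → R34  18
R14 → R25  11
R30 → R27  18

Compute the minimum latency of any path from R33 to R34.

Running Dijkstra from R33:
R33: 0
R27: 17  (via R33)
R14: 25  (via R27)
R25: 31  (via R27)
R38: 45  (via R25)
R34: 49  (via R25)
Shortest route: R33 → R27 → R25 → R34 = 49 ms.

49 ms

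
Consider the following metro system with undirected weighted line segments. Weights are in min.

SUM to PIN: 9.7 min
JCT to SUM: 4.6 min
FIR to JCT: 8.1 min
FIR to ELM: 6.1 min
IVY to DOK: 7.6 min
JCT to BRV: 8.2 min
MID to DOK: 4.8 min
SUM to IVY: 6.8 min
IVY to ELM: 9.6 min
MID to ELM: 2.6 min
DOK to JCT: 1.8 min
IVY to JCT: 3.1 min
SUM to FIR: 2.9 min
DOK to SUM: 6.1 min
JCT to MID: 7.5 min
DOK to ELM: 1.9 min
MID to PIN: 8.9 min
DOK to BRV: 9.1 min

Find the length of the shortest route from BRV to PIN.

Compare a few routes:
BRV - JCT - DOK - MID - PIN: 8.2+1.8+4.8+8.9 = 23.7
BRV - JCT - DOK - ELM - MID - PIN: 8.2+1.8+1.9+2.6+8.9 = 23.4
BRV - JCT - SUM - PIN: 8.2+4.6+9.7 = 22.5
BRV - DOK - MID - PIN: 9.1+4.8+8.9 = 22.8
Cheapest is BRV - JCT - SUM - PIN at 22.5 min.

22.5 min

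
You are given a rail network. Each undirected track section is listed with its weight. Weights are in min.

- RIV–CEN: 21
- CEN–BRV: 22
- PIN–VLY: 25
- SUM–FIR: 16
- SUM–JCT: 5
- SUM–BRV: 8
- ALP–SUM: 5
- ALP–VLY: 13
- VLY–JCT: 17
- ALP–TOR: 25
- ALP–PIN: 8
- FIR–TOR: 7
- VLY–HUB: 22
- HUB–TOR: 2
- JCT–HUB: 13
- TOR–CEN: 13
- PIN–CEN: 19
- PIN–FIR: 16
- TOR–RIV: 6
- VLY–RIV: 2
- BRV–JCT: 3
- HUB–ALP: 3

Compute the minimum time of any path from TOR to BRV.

Running Dijkstra from TOR:
TOR: 0
HUB: 2  (via TOR)
ALP: 5  (via HUB)
RIV: 6  (via TOR)
FIR: 7  (via TOR)
VLY: 8  (via RIV)
SUM: 10  (via ALP)
PIN: 13  (via ALP)
CEN: 13  (via TOR)
JCT: 15  (via HUB)
BRV: 18  (via SUM)
Shortest route: TOR → HUB → ALP → SUM → BRV = 18 min.

18 min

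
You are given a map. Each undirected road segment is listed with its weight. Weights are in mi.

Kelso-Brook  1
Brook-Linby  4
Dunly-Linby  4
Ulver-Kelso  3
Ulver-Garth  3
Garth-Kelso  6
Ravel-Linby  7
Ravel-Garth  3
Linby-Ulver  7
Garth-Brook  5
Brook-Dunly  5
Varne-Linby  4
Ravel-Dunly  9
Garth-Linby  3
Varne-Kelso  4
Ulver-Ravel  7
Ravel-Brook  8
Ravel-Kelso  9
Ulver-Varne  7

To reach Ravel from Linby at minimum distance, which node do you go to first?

Garth

Candidate routes:
Linby → Ravel: 7 = 7
Linby → Garth → Ravel: 3+3 = 6
Linby → Brook → Garth → Ravel: 4+5+3 = 12
Cheapest is Linby → Garth → Ravel at 6 mi.
So from Linby the first move is to Garth.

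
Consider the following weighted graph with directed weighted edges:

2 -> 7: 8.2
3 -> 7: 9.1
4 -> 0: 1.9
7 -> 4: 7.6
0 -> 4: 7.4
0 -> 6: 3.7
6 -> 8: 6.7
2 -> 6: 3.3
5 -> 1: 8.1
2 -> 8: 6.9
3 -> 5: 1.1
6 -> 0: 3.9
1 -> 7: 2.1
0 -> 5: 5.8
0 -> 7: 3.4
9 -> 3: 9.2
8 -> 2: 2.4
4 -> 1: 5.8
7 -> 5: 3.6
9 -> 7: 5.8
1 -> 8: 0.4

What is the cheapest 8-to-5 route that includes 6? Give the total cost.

Shortest 8→6: 8–2–6 = 5.7
Shortest 6→5: 6–0–5 = 9.7
Total via 6: 5.7 + 9.7 = 15.4.

15.4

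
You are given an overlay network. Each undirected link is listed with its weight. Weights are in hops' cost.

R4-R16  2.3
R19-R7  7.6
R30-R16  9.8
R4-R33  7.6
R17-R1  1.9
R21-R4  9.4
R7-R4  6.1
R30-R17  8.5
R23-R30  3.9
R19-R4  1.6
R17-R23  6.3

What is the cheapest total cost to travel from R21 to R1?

31.9 hops' cost

Compare a few routes:
R21 → R4 → R16 → R30 → R23 → R17 → R1: 9.4+2.3+9.8+3.9+6.3+1.9 = 33.6
R21 → R4 → R16 → R30 → R17 → R1: 9.4+2.3+9.8+8.5+1.9 = 31.9
Cheapest is R21 → R4 → R16 → R30 → R17 → R1 at 31.9 hops' cost.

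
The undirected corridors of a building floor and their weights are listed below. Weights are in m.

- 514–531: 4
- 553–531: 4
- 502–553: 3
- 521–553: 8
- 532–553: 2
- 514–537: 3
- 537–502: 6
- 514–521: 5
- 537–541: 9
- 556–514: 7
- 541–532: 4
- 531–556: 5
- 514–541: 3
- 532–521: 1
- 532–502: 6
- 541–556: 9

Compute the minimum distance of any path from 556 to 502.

12 m

Settle nodes by increasing distance from 556:
556: 0
531: 5  (via 556)
514: 7  (via 556)
541: 9  (via 556)
553: 9  (via 531)
537: 10  (via 514)
532: 11  (via 553)
502: 12  (via 553)
Shortest route: 556–531–553–502 = 12 m.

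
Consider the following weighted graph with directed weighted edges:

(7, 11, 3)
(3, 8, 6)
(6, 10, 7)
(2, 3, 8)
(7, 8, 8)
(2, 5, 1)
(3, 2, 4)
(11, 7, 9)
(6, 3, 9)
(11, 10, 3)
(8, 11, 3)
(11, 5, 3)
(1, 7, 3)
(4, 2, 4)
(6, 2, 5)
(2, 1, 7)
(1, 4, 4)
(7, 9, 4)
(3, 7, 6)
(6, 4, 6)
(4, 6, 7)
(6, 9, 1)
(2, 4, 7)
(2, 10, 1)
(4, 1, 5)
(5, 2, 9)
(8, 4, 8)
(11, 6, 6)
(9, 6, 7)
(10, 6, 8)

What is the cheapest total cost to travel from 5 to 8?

23

Shortest distances from 5:
5: 0
2: 9  (via 5)
10: 10  (via 2)
1: 16  (via 2)
4: 16  (via 2)
3: 17  (via 2)
6: 18  (via 10)
7: 19  (via 1)
9: 19  (via 6)
11: 22  (via 7)
8: 23  (via 3)
Shortest route: 5 → 2 → 3 → 8 = 23.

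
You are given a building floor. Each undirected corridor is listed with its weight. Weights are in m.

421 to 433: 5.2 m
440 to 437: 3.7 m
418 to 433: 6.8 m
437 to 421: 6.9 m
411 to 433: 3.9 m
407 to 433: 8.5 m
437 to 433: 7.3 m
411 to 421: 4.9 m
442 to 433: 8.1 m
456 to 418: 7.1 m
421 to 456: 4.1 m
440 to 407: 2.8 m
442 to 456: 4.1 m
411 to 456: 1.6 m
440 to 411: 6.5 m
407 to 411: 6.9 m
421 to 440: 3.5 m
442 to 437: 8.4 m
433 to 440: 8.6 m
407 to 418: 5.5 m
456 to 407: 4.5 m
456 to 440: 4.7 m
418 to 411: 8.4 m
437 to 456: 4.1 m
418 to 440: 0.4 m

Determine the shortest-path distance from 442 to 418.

9.2 m

Compare a few routes:
442–456–440–418: 4.1+4.7+0.4 = 9.2
442–456–407–440–418: 4.1+4.5+2.8+0.4 = 11.8
442–456–418: 4.1+7.1 = 11.2
Cheapest is 442–456–440–418 at 9.2 m.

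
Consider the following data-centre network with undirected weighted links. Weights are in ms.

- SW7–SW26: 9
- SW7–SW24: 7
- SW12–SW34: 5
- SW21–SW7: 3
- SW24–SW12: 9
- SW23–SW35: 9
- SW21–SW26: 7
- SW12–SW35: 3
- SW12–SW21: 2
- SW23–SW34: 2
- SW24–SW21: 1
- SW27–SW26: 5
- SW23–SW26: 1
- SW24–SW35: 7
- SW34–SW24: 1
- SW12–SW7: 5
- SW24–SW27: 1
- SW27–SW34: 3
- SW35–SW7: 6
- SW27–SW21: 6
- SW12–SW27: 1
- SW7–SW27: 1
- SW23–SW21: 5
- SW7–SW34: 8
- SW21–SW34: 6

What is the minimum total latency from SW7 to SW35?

5 ms

Enumerating some paths:
SW7–SW12–SW35: 5+3 = 8
SW7–SW21–SW12–SW35: 3+2+3 = 8
SW7–SW35: 6 = 6
SW7–SW27–SW12–SW35: 1+1+3 = 5
Cheapest is SW7–SW27–SW12–SW35 at 5 ms.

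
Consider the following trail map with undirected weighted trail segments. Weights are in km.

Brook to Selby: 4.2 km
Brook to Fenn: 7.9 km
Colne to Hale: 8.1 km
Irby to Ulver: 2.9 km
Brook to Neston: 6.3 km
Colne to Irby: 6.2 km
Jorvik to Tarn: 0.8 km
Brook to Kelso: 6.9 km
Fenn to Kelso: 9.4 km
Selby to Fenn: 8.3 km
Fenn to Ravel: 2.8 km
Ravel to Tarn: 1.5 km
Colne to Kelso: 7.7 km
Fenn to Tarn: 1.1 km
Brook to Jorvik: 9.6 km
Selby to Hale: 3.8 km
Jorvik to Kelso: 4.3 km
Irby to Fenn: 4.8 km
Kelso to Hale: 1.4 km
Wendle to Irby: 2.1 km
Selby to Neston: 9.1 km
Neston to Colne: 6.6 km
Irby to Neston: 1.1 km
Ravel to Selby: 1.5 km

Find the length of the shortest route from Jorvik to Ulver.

9.6 km

Running Dijkstra from Jorvik:
Jorvik: 0
Tarn: 0.8  (via Jorvik)
Fenn: 1.9  (via Tarn)
Ravel: 2.3  (via Tarn)
Selby: 3.8  (via Ravel)
Kelso: 4.3  (via Jorvik)
Hale: 5.7  (via Kelso)
Irby: 6.7  (via Fenn)
Neston: 7.8  (via Irby)
Brook: 8  (via Selby)
Wendle: 8.8  (via Irby)
Ulver: 9.6  (via Irby)
Shortest route: Jorvik–Tarn–Fenn–Irby–Ulver = 9.6 km.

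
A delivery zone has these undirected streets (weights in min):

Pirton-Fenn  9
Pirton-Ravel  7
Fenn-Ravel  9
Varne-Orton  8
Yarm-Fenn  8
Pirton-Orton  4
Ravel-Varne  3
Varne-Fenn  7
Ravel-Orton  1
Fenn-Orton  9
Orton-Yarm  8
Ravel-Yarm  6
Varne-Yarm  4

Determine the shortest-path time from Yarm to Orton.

7 min

Enumerating some paths:
Yarm–Orton: 8 = 8
Yarm–Ravel–Orton: 6+1 = 7
Cheapest is Yarm–Ravel–Orton at 7 min.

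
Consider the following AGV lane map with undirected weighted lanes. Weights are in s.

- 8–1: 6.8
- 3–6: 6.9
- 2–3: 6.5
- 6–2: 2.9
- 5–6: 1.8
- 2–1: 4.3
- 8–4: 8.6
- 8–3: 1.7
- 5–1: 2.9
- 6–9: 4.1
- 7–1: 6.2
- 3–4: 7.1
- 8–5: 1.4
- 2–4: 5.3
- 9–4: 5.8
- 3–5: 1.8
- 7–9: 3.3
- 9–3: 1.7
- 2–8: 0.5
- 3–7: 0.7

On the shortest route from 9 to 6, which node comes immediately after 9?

Candidate routes:
9 → 6: 4.1 = 4.1
9 → 3 → 8 → 2 → 6: 1.7+1.7+0.5+2.9 = 6.8
9 → 3 → 8 → 5 → 6: 1.7+1.7+1.4+1.8 = 6.6
9 → 3 → 5 → 6: 1.7+1.8+1.8 = 5.3
Cheapest is 9 → 6 at 4.1 s.
So from 9 the first move is to 6.

6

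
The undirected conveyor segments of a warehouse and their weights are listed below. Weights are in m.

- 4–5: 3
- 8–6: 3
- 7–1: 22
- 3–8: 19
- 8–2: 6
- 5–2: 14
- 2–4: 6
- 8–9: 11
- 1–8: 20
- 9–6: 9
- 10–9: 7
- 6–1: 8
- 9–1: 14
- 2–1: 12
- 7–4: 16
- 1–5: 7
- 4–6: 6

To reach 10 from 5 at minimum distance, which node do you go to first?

4

Compare a few routes:
5–1–6–9–10: 7+8+9+7 = 31
5–4–6–9–10: 3+6+9+7 = 25
5–1–9–10: 7+14+7 = 28
5–4–6–8–9–10: 3+6+3+11+7 = 30
Cheapest is 5–4–6–9–10 at 25 m.
So from 5 the first move is to 4.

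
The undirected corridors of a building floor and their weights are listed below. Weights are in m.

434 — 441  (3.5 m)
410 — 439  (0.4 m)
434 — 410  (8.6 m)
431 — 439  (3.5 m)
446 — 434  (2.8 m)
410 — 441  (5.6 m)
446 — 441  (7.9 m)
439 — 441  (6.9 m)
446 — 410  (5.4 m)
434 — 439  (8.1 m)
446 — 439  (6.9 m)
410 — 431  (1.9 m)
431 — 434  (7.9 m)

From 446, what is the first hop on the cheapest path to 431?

Compare a few routes:
446 - 439 - 410 - 431: 6.9+0.4+1.9 = 9.2
446 - 410 - 439 - 431: 5.4+0.4+3.5 = 9.3
446 - 410 - 431: 5.4+1.9 = 7.3
The minimum is 7.3 m via 446 - 410 - 431.
So from 446 the first move is to 410.

410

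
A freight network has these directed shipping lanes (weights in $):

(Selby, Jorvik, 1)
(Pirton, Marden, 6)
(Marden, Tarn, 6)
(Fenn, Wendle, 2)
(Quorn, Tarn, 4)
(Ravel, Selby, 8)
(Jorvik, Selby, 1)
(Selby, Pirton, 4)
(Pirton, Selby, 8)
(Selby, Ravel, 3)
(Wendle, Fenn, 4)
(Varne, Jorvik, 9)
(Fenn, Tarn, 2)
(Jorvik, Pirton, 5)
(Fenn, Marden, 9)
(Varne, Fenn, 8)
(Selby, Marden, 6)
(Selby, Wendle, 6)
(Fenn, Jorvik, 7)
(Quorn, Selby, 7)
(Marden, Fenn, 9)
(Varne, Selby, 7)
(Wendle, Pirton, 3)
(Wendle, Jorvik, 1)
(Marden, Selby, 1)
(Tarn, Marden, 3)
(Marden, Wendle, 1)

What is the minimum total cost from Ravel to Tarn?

$20

Candidate routes:
Ravel–Selby–Marden–Tarn: 8+6+6 = 20
Ravel–Selby–Marden–Wendle–Fenn–Tarn: 8+6+1+4+2 = 21
Ravel–Selby–Pirton–Marden–Tarn: 8+4+6+6 = 24
Cheapest is Ravel–Selby–Marden–Tarn at $20.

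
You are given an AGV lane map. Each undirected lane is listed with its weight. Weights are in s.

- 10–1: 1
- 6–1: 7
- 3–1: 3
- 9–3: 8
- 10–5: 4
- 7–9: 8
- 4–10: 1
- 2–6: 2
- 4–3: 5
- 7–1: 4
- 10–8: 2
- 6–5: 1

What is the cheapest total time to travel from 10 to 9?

12 s

Shortest distances from 10:
10: 0
1: 1  (via 10)
4: 1  (via 10)
8: 2  (via 10)
3: 4  (via 1)
5: 4  (via 10)
6: 5  (via 5)
7: 5  (via 1)
2: 7  (via 6)
9: 12  (via 3)
Shortest route: 10 → 1 → 3 → 9 = 12 s.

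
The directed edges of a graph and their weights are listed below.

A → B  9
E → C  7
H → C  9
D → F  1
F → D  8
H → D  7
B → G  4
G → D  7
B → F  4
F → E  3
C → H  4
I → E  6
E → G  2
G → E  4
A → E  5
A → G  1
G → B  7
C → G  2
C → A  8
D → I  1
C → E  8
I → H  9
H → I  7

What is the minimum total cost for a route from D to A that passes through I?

Shortest D→I: D–I = 1
Best I to A: I–E–C–A costing 21
Total via I: 1 + 21 = 22.

22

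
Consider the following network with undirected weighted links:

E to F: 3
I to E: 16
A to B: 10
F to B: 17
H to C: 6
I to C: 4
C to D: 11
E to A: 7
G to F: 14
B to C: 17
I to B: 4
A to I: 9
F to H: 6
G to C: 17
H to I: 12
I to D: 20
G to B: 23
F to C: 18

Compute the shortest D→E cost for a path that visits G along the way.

Best D to G: D–C–G costing 28
Best G to E: G–F–E costing 17
Total via G: 28 + 17 = 45.

45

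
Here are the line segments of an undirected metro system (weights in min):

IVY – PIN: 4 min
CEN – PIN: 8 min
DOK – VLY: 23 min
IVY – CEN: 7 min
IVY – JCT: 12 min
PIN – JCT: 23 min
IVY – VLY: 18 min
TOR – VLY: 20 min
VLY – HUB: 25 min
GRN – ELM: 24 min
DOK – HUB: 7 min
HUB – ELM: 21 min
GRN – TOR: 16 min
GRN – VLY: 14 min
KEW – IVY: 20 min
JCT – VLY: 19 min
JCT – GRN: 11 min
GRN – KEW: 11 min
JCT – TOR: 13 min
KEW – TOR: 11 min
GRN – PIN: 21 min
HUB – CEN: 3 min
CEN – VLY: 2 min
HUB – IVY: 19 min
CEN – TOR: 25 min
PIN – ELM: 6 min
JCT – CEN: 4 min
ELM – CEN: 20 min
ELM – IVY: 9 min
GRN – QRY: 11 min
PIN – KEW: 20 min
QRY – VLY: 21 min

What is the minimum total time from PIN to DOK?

Candidate routes:
PIN–IVY–JCT–CEN–HUB–DOK: 4+12+4+3+7 = 30
PIN–CEN–HUB–DOK: 8+3+7 = 18
PIN–IVY–CEN–HUB–DOK: 4+7+3+7 = 21
The minimum is 18 min via PIN–CEN–HUB–DOK.

18 min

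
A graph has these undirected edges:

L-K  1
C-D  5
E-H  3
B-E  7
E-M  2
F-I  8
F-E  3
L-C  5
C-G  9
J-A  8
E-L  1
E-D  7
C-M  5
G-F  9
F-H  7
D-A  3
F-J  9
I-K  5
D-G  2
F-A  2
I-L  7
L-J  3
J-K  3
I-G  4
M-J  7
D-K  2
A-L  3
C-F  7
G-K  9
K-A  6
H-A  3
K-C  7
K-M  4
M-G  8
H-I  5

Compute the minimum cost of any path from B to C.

Running Dijkstra from B:
B: 0
E: 7  (via B)
L: 8  (via E)
K: 9  (via L)
M: 9  (via E)
F: 10  (via E)
H: 10  (via E)
A: 11  (via L)
D: 11  (via K)
J: 11  (via L)
C: 13  (via L)
Shortest route: B–E–L–C = 13.

13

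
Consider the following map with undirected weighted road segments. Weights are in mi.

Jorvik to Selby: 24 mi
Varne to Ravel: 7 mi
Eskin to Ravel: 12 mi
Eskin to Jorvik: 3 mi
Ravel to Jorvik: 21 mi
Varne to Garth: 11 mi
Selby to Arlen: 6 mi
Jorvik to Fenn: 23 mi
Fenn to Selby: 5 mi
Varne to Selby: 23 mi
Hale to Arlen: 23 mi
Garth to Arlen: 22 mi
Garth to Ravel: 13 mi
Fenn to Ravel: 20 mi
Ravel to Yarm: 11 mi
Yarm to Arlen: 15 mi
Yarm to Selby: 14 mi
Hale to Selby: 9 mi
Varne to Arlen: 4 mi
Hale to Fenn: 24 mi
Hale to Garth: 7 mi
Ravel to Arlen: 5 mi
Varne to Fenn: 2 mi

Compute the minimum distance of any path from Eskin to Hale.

32 mi

Compare a few routes:
Eskin → Ravel → Arlen → Varne → Fenn → Selby → Hale: 12+5+4+2+5+9 = 37
Eskin → Ravel → Varne → Fenn → Selby → Hale: 12+7+2+5+9 = 35
Eskin → Jorvik → Selby → Hale: 3+24+9 = 36
Eskin → Ravel → Arlen → Selby → Hale: 12+5+6+9 = 32
The minimum is 32 mi via Eskin → Ravel → Arlen → Selby → Hale.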